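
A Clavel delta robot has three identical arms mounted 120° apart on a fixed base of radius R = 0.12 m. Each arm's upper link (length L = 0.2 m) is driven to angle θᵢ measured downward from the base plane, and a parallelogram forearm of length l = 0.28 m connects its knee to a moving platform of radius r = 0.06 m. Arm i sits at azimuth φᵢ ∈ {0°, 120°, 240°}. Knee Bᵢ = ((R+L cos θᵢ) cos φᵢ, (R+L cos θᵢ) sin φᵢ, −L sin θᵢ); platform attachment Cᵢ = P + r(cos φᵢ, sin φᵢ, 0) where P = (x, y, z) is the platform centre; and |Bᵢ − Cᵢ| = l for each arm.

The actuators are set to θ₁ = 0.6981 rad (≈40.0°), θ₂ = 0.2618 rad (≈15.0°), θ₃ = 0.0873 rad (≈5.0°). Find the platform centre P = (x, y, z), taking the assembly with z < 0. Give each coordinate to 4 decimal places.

φ1=0.0°: virtual centre (0.2132, 0.0000, -0.1286), radius l
arm 2 at φ=120.0°: ρ2 = 0.2532;  O2 = (-0.1266, 0.2193, -0.0518)
φ3=240.0°: virtual centre (-0.1296, -0.2245, -0.0174), radius l
subtract pairs → two planes through P
plane₁₂: -0.6796x+0.4385y+0.1536z = 0.0048
Cramer: x(z) = -0.0076+0.2747z;  y(z) = -0.0008+0.0755z
quadratic in z: (1.0811)z²+(0.1357)z+(-0.0131)=0, √Δ=0.2743 → z ∈ {-0.1896, 0.0641}; z = -0.1896 (taking z<0)
x = -0.0596, y = -0.0151

(-0.0596, -0.0151, -0.1896)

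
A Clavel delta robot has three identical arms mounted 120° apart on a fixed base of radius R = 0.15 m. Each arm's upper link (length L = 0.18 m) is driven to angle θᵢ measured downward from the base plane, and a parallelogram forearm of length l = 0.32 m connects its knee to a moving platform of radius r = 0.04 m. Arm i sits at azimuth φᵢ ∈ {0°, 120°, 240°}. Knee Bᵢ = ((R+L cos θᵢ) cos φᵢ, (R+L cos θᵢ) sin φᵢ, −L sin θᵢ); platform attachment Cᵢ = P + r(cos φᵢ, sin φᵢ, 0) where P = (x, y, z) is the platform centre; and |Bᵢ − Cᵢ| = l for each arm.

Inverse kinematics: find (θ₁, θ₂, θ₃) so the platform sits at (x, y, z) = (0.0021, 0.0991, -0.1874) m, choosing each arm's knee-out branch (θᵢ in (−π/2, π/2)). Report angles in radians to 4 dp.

θ₁ = 0.3492, θ₂ = -0.3490, θ₃ = 0.8730

rotate P by −φ1: (0.0021, 0.0991, -0.1874)
  A=0.1079, B=-0.1874, C=(l²−L²−A²−y'²−z²)/(2L)=0.0373
  γ=atan2(-0.1874,0.1079)=-1.0484;  ψ=arccos(0.1724)=1.3976;  θ1=γ+ψ≈0.3492
rotate P by −φ2: (0.0848, -0.0514, -0.1874)
  e−x'=0.0252;  (l²−L²−(e−x')²−y'²−z²)/2L = 0.0878
  √(A²+B²)=0.1891;  θ2 = -1.4370+1.0880 ≈ -0.3490
arm 3 (φ=240.0°): x'=-0.0869, y'=-0.0477
  A cos θ + B sin θ = C:  0.1969·cos θ + -0.1874·sin θ = -0.0171
  √(A²+B²)=0.2718;  θ3 = -0.7608+1.6338 ≈ 0.8730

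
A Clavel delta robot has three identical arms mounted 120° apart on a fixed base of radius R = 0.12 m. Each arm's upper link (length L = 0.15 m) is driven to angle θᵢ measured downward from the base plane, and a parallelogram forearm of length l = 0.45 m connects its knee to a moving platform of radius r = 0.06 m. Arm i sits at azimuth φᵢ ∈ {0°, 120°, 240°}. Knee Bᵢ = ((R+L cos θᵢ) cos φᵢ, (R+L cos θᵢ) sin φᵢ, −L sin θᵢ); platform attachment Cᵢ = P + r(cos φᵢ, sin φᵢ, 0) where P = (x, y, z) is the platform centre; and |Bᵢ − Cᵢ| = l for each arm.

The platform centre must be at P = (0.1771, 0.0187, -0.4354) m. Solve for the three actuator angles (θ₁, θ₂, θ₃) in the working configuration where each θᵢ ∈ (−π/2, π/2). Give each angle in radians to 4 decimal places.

rotate P by −φ1: (0.1771, 0.0187, -0.4354)
  A=-0.1171, B=-0.4354, C=(l²−L²−A²−y'²−z²)/(2L)=-0.0788
  √(A²+B²)=0.4509;  θ1 = -1.8335+1.7464 ≈ -0.0871
φ2=120.0° → target in arm frame (-0.0724, -0.1627)
  A cos θ + B sin θ = C:  0.1324·cos θ + -0.4354·sin θ = -0.1786
  γ=atan2(-0.4354,0.1324)=-1.2757;  ψ=arccos(-0.3924)=1.9740;  θ2=γ+ψ≈0.6983
φ3=240.0° → target in arm frame (-0.1047, 0.1440)
  A cos θ + B sin θ = C:  0.1647·cos θ + -0.4354·sin θ = -0.1915
  γ=atan2(-0.4354,0.1647)=-1.2091;  ψ=arccos(-0.4114)=1.9948;  θ3=γ+ψ≈0.7857

θ₁ = -0.0871, θ₂ = 0.6983, θ₃ = 0.7857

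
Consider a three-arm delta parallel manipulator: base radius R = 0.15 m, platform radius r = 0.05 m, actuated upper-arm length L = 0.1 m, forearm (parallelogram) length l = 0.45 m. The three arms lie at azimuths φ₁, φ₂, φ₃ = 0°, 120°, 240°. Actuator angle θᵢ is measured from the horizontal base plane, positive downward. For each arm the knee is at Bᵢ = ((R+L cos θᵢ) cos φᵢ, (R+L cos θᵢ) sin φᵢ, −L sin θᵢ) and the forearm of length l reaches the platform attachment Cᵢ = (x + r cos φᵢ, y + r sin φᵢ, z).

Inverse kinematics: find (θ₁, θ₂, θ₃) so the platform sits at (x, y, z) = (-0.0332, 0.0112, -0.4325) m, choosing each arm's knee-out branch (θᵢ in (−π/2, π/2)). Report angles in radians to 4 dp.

rotate P by −φ1: (-0.0332, 0.0112, -0.4325)
  e−x'=0.1332;  (l²−L²−(e−x')²−y'²−z²)/2L = -0.0621
  γ=atan2(-0.4325,0.1332)=-1.2720;  ψ=arccos(-0.1373)=1.7085;  θ1=γ+ψ≈0.4365
arm 2 (φ=120.0°): x'=0.0263, y'=0.0232
  A=0.0737, B=-0.4325, C=(l²−L²−A²−y'²−z²)/(2L)=-0.0026
  √(A²+B²)=0.4387;  θ2 = -1.4020+1.5768 ≈ 0.1748
arm 3 (φ=240.0°): x'=0.0069, y'=-0.0344
  e−x'=0.0931;  (l²−L²−(e−x')²−y'²−z²)/2L = -0.0220
  √(A²+B²)=0.4424;  θ3 = -1.3588+1.6206 ≈ 0.2618

θ₁ = 0.4365, θ₂ = 0.1748, θ₃ = 0.2618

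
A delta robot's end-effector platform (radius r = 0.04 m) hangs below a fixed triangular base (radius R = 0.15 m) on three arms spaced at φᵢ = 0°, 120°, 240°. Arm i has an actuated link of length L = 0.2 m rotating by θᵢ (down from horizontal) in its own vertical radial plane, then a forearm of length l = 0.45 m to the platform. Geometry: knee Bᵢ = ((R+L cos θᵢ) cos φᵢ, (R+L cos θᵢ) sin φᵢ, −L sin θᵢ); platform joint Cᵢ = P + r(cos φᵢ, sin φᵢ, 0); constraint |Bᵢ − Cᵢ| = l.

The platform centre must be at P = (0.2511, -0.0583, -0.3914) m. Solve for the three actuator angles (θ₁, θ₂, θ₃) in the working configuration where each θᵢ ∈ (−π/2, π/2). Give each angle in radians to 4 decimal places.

φ1=0.0° → target in arm frame (0.2511, -0.0583)
  A cos θ + B sin θ = C:  -0.1411·cos θ + -0.3914·sin θ = -0.0350
  √(A²+B²)=0.4161;  θ1 = -1.9168+1.6550 ≈ -0.2618
rotate P by −φ2: (-0.1760, -0.1883, -0.3914)
  A cos θ + B sin θ = C:  0.2860·cos θ + -0.3914·sin θ = -0.2699
  θ2 = atan2(B,A) + arccos(C/0.4848) = 1.2216
φ3=240.0° → target in arm frame (-0.0751, 0.2466)
  e−x'=0.1851;  (l²−L²−(e−x')²−y'²−z²)/2L = -0.2144
  θ3 = atan2(B,A) + arccos(C/0.4329) = 0.9597

θ₁ = -0.2618, θ₂ = 1.2216, θ₃ = 0.9597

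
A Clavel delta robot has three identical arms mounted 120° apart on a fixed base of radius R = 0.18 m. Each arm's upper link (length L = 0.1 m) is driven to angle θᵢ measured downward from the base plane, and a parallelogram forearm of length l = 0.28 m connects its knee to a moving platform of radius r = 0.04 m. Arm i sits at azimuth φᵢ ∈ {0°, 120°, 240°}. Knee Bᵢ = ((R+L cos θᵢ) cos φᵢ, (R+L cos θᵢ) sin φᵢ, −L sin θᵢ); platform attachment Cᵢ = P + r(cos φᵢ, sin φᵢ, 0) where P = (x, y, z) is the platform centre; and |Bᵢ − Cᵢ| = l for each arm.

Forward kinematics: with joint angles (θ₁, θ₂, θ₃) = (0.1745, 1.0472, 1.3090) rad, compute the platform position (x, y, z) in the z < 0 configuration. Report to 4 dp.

(0.0831, 0.0223, -0.2492)

φ1=0.0°: virtual centre (0.2385, 0.0000, -0.0174), radius l
φ2=120.0°: virtual centre (-0.0950, 0.1645, -0.0866), radius l
arm 3 at φ=240.0°: e+L cos θ3 = 0.1659;  O3 = (-0.0829, -0.1437, -0.0966)
eliminate P² terms by subtracting sphere 1 from 2 and 3
[-0.6670 0.3291 -0.1385]·P = -0.0136;  [-0.6428 -0.2873 -0.1585]·P = -0.0203
det = 0.4032;  x = 0.0263+-0.2280z,  y = 0.0120+-0.0413z
into |P−O₁|² = l²: 1.0537z² + 0.1305z + -0.0329 = 0;  Δ = 0.1558;  z = -0.2492 or 0.1254 → z<0 root = -0.2492
x = 0.0831, y = 0.0223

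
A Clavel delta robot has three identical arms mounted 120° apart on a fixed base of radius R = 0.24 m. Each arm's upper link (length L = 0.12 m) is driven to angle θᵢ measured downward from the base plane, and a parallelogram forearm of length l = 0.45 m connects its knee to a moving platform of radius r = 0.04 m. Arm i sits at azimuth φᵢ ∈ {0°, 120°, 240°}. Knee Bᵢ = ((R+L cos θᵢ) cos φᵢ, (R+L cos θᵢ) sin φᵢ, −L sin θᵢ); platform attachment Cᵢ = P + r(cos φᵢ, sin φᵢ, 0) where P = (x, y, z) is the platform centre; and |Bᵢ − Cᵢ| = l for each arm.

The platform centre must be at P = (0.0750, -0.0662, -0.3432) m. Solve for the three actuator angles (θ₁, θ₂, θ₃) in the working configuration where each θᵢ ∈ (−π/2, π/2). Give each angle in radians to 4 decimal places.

φ1=0.0° → target in arm frame (0.0750, -0.0662)
  A=0.1250, B=-0.3432, C=(l²−L²−A²−y'²−z²)/(2L)=0.2096
  √(A²+B²)=0.3653;  θ1 = -1.2215+0.9596 ≈ -0.2619
rotate P by −φ2: (-0.0948, -0.0319, -0.3432)
  e−x'=0.2948;  (l²−L²−(e−x')²−y'²−z²)/2L = -0.0734
  γ=atan2(-0.3432,0.2948)=-0.8611;  ψ=arccos(-0.1623)=1.7338;  θ2=γ+ψ≈0.8728
rotate P by −φ3: (0.0198, 0.0981, -0.3432)
  A cos θ + B sin θ = C:  0.1802·cos θ + -0.3432·sin θ = 0.1177
  √(A²+B²)=0.3876;  θ3 = -1.0874+1.2624 ≈ 0.1750

θ₁ = -0.2619, θ₂ = 0.8728, θ₃ = 0.1750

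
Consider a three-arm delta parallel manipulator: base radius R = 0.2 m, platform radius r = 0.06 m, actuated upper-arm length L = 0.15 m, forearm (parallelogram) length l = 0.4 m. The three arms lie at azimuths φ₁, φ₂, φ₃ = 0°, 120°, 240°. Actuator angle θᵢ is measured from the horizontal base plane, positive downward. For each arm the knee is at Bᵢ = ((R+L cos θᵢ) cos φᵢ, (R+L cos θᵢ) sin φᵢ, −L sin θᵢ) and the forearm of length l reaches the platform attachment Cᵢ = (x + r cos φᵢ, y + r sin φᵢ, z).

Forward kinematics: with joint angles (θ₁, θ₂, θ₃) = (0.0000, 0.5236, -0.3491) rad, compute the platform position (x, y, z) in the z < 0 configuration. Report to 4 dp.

φ1=0.0°: virtual centre (0.2900, 0.0000, 0.0000), radius l
φ2=120.0°: virtual centre (-0.1350, 0.2337, -0.0750), radius l
φ3=240.0°: virtual centre (-0.1405, -0.2433, 0.0513), radius l
|O₂|²−|O₁|² = -0.0056;  |O₃|²−|O₁|² = -0.0025
linear system: -0.8499x+0.4675y = -0.0056−-0.1500z; -0.8610x+-0.4866y = -0.0025−0.1026z
det = 0.8161;  x = 0.0048+-0.0307z,  y = -0.0033+0.2651z
quadratic in z: (1.0712)z²+(0.0157)z+(-0.0787)=0, √Δ=0.5808 → z ∈ {-0.2784, 0.2637}; z = -0.2784 (taking z<0)
x = 0.0133, y = -0.0771

(0.0133, -0.0771, -0.2784)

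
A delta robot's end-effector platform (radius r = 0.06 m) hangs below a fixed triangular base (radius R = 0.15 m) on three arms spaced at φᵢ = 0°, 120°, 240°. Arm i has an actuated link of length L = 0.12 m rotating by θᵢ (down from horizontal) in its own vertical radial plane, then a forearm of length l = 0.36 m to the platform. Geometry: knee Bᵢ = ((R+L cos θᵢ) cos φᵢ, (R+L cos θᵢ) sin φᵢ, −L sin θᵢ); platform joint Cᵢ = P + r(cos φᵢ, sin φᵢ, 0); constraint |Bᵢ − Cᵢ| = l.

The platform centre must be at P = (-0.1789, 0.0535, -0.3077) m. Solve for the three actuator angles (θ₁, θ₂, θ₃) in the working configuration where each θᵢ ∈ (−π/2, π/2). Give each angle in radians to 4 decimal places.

θ₁ = 1.3092, θ₂ = -0.1744, θ₃ = 0.3491

arm 1 (φ=0.0°): x'=-0.1789, y'=0.0535
  e−x'=0.2689;  (l²−L²−(e−x')²−y'²−z²)/2L = -0.2277
  θ1 = atan2(B,A) + arccos(C/0.4086) = 1.3092
φ2=120.0° → target in arm frame (0.1358, 0.1282)
  e−x'=-0.0458;  (l²−L²−(e−x')²−y'²−z²)/2L = 0.0083
  θ2 = atan2(B,A) + arccos(C/0.3111) = -0.1744
rotate P by −φ3: (0.0431, -0.1817, -0.3077)
  A=0.0469, B=-0.3077, C=(l²−L²−A²−y'²−z²)/(2L)=-0.0612
  √(A²+B²)=0.3113;  θ3 = -1.4196+1.7687 ≈ 0.3491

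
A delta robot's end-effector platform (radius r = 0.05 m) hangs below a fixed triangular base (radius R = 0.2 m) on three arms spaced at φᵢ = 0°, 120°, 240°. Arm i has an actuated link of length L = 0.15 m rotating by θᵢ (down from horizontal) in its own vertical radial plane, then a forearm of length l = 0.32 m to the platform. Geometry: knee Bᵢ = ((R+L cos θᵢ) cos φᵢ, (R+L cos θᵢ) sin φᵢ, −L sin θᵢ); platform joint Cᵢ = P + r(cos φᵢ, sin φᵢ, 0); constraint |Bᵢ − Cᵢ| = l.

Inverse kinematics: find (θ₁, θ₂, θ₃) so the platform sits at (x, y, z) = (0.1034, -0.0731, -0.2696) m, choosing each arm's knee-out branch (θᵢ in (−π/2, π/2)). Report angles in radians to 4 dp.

arm 1 (φ=0.0°): x'=0.1034, y'=-0.0731
  A cos θ + B sin θ = C:  0.0466·cos θ + -0.2696·sin θ = -0.0010
  θ1 = atan2(B,A) + arccos(C/0.2736) = 0.1748
rotate P by −φ2: (-0.1150, -0.0530, -0.2696)
  A cos θ + B sin θ = C:  0.2650·cos θ + -0.2696·sin θ = -0.2194
  γ=atan2(-0.2696,0.2650)=-0.7940;  ψ=arccos(-0.5804)=2.1900;  θ2=γ+ψ≈1.3960
φ3=240.0° → target in arm frame (0.0116, 0.1261)
  e−x'=0.1384;  (l²−L²−(e−x')²−y'²−z²)/2L = -0.0928
  √(A²+B²)=0.3030;  θ3 = -1.0965+1.8820 ≈ 0.7854

θ₁ = 0.1748, θ₂ = 1.3960, θ₃ = 0.7854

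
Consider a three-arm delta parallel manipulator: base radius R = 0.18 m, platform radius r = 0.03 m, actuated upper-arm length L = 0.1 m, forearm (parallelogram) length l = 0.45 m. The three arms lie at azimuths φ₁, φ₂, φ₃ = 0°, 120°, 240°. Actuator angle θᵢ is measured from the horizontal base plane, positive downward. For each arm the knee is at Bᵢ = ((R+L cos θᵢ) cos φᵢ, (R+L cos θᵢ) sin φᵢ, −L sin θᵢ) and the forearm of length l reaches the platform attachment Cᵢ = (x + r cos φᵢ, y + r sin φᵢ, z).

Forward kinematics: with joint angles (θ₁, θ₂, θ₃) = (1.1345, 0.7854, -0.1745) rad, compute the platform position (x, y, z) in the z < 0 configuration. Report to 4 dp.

arm 1 at φ=0.0°: e+L cos θ1 = 0.1923;  O1 = (0.1923, 0.0000, -0.0906)
φ2=120.0°: virtual centre (-0.1104, 0.1911, -0.0707), radius l
arm 3 at φ=240.0°: e+L cos θ3 = 0.2485;  O3 = (-0.1242, -0.2152, 0.0174)
|O₂|²−|O₁|² = 0.0085;  |O₃|²−|O₁|² = 0.0169
[-0.6052 0.3823 0.0398]·P = 0.0085;  [-0.6330 -0.4304 0.2160]·P = 0.0169
det = 0.5025;  x = -0.0201+0.1985z,  y = -0.0096+0.2100z
sphere 1 gives Az²+Bz+C=0 with A=1.0835, B=0.0929, C=-0.1491;  B²−4AC=0.6547;  roots -0.4163, 0.3305;  negative root z = -0.4163
x = -0.1028, y = -0.0970

(-0.1028, -0.0970, -0.4163)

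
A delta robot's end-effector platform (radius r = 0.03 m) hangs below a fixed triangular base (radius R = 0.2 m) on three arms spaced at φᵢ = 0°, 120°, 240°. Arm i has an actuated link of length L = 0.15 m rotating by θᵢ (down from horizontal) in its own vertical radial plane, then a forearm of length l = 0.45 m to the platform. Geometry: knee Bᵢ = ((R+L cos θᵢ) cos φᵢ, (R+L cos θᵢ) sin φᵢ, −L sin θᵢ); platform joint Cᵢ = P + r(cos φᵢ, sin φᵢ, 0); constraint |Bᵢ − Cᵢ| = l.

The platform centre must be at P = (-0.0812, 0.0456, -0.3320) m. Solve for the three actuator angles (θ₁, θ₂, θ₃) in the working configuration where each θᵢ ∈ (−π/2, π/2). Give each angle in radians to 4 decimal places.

θ₁ = 0.6109, θ₂ = -0.3493, θ₃ = 0.1747

rotate P by −φ1: (-0.0812, 0.0456, -0.3320)
  A=0.2512, B=-0.3320, C=(l²−L²−A²−y'²−z²)/(2L)=0.0153
  √(A²+B²)=0.4163;  θ1 = -0.9231+1.5340 ≈ 0.6109
arm 2 (φ=120.0°): x'=0.0801, y'=0.0475
  e−x'=0.0899;  (l²−L²−(e−x')²−y'²−z²)/2L = 0.1981
  γ=atan2(-0.3320,0.0899)=-1.3063;  ψ=arccos(0.5760)=0.9570;  θ2=γ+ψ≈-0.3493
rotate P by −φ3: (0.0011, -0.0931, -0.3320)
  A cos θ + B sin θ = C:  0.1689·cos θ + -0.3320·sin θ = 0.1086
  √(A²+B²)=0.3725;  θ3 = -1.1002+1.2749 ≈ 0.1747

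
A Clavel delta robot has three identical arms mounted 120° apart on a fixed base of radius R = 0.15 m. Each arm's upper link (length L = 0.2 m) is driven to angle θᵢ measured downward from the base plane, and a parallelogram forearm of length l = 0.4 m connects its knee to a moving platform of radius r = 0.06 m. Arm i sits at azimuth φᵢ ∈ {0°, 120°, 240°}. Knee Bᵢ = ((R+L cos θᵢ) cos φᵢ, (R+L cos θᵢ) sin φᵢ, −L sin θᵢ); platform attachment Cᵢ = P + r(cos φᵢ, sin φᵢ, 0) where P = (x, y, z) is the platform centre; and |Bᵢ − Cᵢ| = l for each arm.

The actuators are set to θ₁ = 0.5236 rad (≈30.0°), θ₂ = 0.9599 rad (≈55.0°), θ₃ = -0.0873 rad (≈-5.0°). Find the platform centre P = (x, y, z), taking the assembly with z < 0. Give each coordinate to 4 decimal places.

(-0.0047, -0.1645, -0.3473)

centre 1 = (0.2632·cos0.0°, 0.2632·sin0.0°, -0.1000) = (0.2632, 0.0000, -0.1000)
φ2=120.0°: virtual centre (-0.1024, 0.1773, -0.1638), radius l
centre 3 = (0.2892·cos240.0°, 0.2892·sin240.0°, 0.0174) = (-0.1446, -0.2505, 0.0174)
subtract pairs → two planes through P
plane₁₂: -0.7311x+0.3546y+-0.1277z = -0.0105
Cramer: x(z) = 0.0055+0.0295z;  y(z) = -0.0183+0.4208z
quadratic in z: (1.1780)z²+(0.1694)z+(-0.0833)=0, √Δ=0.6488 → z ∈ {-0.3473, 0.2035}; z = -0.3473 (taking z<0)
x = -0.0047, y = -0.1645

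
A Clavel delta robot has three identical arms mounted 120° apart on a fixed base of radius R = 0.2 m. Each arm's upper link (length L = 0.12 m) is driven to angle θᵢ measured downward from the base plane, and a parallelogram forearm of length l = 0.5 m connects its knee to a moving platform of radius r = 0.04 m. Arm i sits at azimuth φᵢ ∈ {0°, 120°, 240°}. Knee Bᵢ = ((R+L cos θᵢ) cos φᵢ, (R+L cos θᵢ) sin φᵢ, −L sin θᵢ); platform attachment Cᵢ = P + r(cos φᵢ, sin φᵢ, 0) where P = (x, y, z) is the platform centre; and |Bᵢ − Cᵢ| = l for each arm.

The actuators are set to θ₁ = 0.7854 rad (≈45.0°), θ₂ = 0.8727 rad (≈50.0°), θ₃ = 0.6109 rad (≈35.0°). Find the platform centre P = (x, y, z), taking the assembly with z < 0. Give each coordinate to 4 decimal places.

(-0.0066, -0.0355, -0.5156)

φ1=0.0°: virtual centre (0.2449, 0.0000, -0.0849), radius l
arm 2 at φ=120.0°: e+L cos θ2 = 0.2371;  O2 = (-0.1186, 0.2054, -0.0919)
arm 3 at φ=240.0°: e+L cos θ3 = 0.2583;  O3 = (-0.1291, -0.2237, -0.0688)
eliminate P² terms by subtracting sphere 1 from 2 and 3
linear system: -0.7268x+0.4107y = -0.0025−-0.0142z; -0.7480x+-0.4474y = 0.0043−0.0320z
det = 0.6324;  x = -0.0010+0.0108z,  y = -0.0079+0.0536z
into |P−O₁|² = l²: 1.0030z² + 0.1636z + -0.1823 = 0;  Δ = 0.7580;  z = -0.5156 or 0.3525 → z<0 root = -0.5156
x = -0.0066, y = -0.0355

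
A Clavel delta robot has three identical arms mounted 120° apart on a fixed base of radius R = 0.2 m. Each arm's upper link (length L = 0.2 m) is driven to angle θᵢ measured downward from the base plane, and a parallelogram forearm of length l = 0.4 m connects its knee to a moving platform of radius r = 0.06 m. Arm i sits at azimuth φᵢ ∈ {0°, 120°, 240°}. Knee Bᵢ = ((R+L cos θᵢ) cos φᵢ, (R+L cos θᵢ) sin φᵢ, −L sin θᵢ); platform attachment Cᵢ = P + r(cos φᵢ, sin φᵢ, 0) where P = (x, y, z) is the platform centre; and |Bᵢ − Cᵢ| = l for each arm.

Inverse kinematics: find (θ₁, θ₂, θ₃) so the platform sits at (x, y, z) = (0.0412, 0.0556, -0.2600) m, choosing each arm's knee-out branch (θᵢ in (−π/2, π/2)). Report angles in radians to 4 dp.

θ₁ = -0.0003, θ₂ = 0.0874, θ₃ = 0.6108

φ1=0.0° → target in arm frame (0.0412, 0.0556)
  A cos θ + B sin θ = C:  0.0988·cos θ + -0.2600·sin θ = 0.0989
  γ=atan2(-0.2600,0.0988)=-1.2076;  ψ=arccos(0.3555)=1.2074;  θ1=γ+ψ≈-0.0003
arm 2 (φ=120.0°): x'=0.0276, y'=-0.0635
  A cos θ + B sin θ = C:  0.1124·cos θ + -0.2600·sin θ = 0.0893
  γ=atan2(-0.2600,0.1124)=-1.1626;  ψ=arccos(0.3153)=1.2500;  θ2=γ+ψ≈0.0874
rotate P by −φ3: (-0.0688, 0.0079, -0.2600)
  A=0.2088, B=-0.2600, C=(l²−L²−A²−y'²−z²)/(2L)=0.0219
  θ3 = atan2(B,A) + arccos(C/0.3334) = 0.6108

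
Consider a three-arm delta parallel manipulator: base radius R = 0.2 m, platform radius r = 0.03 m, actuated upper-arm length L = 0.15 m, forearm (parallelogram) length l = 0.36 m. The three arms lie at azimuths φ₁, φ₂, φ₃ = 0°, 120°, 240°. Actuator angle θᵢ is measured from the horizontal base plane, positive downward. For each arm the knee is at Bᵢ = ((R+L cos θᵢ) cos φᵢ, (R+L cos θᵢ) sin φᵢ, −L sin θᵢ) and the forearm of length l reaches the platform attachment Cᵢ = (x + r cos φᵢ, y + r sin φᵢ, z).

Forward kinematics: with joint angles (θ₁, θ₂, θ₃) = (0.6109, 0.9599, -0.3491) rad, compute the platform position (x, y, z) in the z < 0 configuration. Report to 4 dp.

O1 = (0.2929·cos0.0°, 0.2929·sin0.0°, -0.0860) = (0.2929, 0.0000, -0.0860)
O2 = (0.2560·cos120.0°, 0.2560·sin120.0°, -0.1229) = (-0.1280, 0.2217, -0.1229)
O3 = (0.3110·cos240.0°, 0.3110·sin240.0°, 0.0513) = (-0.1555, -0.2693, 0.0513)
eliminate P² terms by subtracting sphere 1 from 2 and 3
linear system: -0.8418x+0.4435y = -0.0125−-0.0737z; -0.8967x+-0.5386y = 0.0061−0.2747z
det = 0.8510;  x = 0.0047+0.0965z,  y = -0.0193+0.3493z
into |P−O₁|² = l²: 1.1313z² + 0.1030z + -0.0388 = 0;  Δ = 0.1862;  z = -0.2362 or 0.1452 → z<0 root = -0.2362
x = -0.0181, y = -0.1018

(-0.0181, -0.1018, -0.2362)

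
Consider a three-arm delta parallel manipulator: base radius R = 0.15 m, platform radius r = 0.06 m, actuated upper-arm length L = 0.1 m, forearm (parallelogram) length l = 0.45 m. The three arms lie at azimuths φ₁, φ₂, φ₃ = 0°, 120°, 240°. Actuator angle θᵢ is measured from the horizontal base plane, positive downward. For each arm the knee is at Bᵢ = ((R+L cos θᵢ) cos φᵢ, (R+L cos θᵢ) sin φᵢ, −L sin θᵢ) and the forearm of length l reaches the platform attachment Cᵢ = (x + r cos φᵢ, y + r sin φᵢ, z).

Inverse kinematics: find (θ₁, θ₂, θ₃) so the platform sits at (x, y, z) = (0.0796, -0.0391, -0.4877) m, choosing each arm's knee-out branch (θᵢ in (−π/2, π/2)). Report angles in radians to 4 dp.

θ₁ = 0.5238, θ₂ = 1.1346, θ₃ = 0.8726

arm 1 (φ=0.0°): x'=0.0796, y'=-0.0391
  e−x'=0.0104;  (l²−L²−(e−x')²−y'²−z²)/2L = -0.2349
  √(A²+B²)=0.4878;  θ1 = -1.5495+2.0733 ≈ 0.5238
φ2=120.0° → target in arm frame (-0.0737, -0.0494)
  e−x'=0.1637;  (l²−L²−(e−x')²−y'²−z²)/2L = -0.3729
  θ2 = atan2(B,A) + arccos(C/0.5144) = 1.1346
rotate P by −φ3: (-0.0059, 0.0885, -0.4877)
  A=0.0959, B=-0.4877, C=(l²−L²−A²−y'²−z²)/(2L)=-0.3119
  γ=atan2(-0.4877,0.0959)=-1.3766;  ψ=arccos(-0.6276)=2.2492;  θ3=γ+ψ≈0.8726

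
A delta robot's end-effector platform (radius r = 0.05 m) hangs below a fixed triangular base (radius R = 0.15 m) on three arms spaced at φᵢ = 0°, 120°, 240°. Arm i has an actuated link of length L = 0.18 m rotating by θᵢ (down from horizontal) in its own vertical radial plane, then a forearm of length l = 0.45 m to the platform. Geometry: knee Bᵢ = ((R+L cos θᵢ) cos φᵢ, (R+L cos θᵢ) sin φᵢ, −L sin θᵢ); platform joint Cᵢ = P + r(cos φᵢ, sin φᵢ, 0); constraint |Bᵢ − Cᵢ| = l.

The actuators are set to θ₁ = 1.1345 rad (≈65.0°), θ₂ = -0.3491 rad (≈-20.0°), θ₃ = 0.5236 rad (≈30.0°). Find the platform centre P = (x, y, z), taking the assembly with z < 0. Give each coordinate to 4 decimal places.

O1 = (0.1761·cos0.0°, 0.1761·sin0.0°, -0.1631) = (0.1761, 0.0000, -0.1631)
φ2=120.0°: virtual centre (-0.1346, 0.2331, 0.0616), radius l
arm 3 at φ=240.0°: ρ3 = 0.2559;  O3 = (-0.1279, -0.2216, -0.0900)
|O₂|²−|O₁|² = 0.0186;  |O₃|²−|O₁|² = 0.0160
plane₁₂: -0.6213x+0.4662y+0.4494z = 0.0186
det = 0.5588;  x = -0.0281+0.4785z,  y = 0.0025+-0.3264z
quadratic in z: (1.3355)z²+(0.1293)z+(-0.1342)=0, √Δ=0.8565 → z ∈ {-0.3691, 0.2723}; z = -0.3691 (taking z<0)
x = -0.2047, y = 0.1230

(-0.2047, 0.1230, -0.3691)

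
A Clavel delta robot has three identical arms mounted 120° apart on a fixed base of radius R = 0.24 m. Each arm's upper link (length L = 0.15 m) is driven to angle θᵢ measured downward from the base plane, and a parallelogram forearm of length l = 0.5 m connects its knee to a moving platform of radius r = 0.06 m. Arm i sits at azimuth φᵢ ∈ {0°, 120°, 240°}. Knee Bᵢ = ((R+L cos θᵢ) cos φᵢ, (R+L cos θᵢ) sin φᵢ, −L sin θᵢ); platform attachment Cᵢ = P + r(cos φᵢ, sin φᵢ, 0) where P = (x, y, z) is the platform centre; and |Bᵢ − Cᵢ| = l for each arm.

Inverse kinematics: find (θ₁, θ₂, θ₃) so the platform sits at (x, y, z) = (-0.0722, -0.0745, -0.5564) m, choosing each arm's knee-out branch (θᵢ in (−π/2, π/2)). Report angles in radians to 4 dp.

θ₁ = 1.3962, θ₂ = 1.2218, θ₃ = 0.6979

arm 1 (φ=0.0°): x'=-0.0722, y'=-0.0745
  A=0.2522, B=-0.5564, C=(l²−L²−A²−y'²−z²)/(2L)=-0.5041
  θ1 = atan2(B,A) + arccos(C/0.6109) = 1.3962
rotate P by −φ2: (-0.0284, 0.0998, -0.5564)
  A cos θ + B sin θ = C:  0.2084·cos θ + -0.5564·sin θ = -0.4516
  θ2 = atan2(B,A) + arccos(C/0.5942) = 1.2218
rotate P by −φ3: (0.1006, -0.0253, -0.5564)
  A cos θ + B sin θ = C:  0.0794·cos θ + -0.5564·sin θ = -0.2967
  √(A²+B²)=0.5620;  θ3 = -1.4291+2.1270 ≈ 0.6979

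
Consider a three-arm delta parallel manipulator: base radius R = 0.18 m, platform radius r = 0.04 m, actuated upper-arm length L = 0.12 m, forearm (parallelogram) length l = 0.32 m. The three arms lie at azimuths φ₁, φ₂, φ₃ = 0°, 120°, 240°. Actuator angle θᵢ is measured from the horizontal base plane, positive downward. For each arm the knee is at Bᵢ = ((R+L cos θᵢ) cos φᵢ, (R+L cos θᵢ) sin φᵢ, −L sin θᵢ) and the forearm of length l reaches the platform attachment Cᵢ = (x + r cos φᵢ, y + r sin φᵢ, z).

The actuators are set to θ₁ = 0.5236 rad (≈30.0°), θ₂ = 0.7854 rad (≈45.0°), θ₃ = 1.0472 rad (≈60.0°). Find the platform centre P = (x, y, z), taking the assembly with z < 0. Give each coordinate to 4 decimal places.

φ1=0.0°: virtual centre (0.2439, 0.0000, -0.0600), radius l
O2 = (0.2249·cos120.0°, 0.2249·sin120.0°, -0.0849) = (-0.1124, 0.1947, -0.0849)
φ3=240.0°: virtual centre (-0.1000, -0.1732, -0.1039), radius l
subtract pairs → two planes through P
linear system: -0.7127x+0.3895y = -0.0053−-0.0497z; -0.6878x+-0.3464y = -0.0123−-0.0878z
Cramer: x(z) = 0.0129-0.0999z;  y(z) = 0.0099-0.0552z
sphere 1 gives Az²+Bz+C=0 with A=1.0130, B=0.1651, C=-0.0453;  B²−4AC=0.2109;  roots -0.3082, 0.1452;  negative root z = -0.3082
x = 0.0437, y = 0.0269

(0.0437, 0.0269, -0.3082)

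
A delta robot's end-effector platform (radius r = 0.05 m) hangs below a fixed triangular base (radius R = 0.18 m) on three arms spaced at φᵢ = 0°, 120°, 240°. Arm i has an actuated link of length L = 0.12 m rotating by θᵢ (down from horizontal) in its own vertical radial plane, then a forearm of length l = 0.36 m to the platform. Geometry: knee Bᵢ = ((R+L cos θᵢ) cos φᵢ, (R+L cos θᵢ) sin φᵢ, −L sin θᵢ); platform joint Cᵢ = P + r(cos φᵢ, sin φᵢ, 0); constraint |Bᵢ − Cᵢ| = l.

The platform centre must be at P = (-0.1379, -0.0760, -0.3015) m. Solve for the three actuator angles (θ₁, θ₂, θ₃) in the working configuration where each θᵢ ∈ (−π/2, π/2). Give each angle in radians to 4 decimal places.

rotate P by −φ1: (-0.1379, -0.0760, -0.3015)
  e−x'=0.2679;  (l²−L²−(e−x')²−y'²−z²)/2L = -0.2219
  θ1 = atan2(B,A) + arccos(C/0.4033) = 1.3089
rotate P by −φ2: (0.0031, 0.1574, -0.3015)
  e−x'=0.1269;  (l²−L²−(e−x')²−y'²−z²)/2L = -0.0691
  γ=atan2(-0.3015,0.1269)=-1.1725;  ψ=arccos(-0.2112)=1.7836;  θ2=γ+ψ≈0.6111
φ3=240.0° → target in arm frame (0.1348, -0.0814)
  e−x'=-0.0048;  (l²−L²−(e−x')²−y'²−z²)/2L = 0.0735
  θ3 = atan2(B,A) + arccos(C/0.3015) = -0.2621

θ₁ = 1.3089, θ₂ = 0.6111, θ₃ = -0.2621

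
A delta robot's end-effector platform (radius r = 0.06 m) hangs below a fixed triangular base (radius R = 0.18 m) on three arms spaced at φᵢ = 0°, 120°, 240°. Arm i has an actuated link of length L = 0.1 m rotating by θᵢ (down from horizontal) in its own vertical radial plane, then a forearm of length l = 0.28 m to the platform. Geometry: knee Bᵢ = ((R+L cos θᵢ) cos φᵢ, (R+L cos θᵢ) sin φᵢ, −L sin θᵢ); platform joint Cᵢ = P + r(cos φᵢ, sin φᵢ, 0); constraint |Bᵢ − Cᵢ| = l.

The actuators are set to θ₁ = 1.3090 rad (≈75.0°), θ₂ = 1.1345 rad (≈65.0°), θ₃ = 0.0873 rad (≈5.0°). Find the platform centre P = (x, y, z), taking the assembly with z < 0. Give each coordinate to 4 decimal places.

(-0.0651, -0.0801, -0.2623)

φ1=0.0°: virtual centre (0.1459, 0.0000, -0.0966), radius l
φ2=120.0°: virtual centre (-0.0811, 0.1405, -0.0906), radius l
S3 = (0.2196·cos240.0°, 0.2196·sin240.0°, -0.0087) = (-0.1098, -0.1902, -0.0087)
subtract pairs → two planes through P
plane₁₂: -0.4540x+0.2810y+0.0119z = 0.0039
Cramer: x(z) = -0.0204+0.1704z;  y(z) = -0.0190+0.2329z
into |P−S₁|² = l²: 1.0833z² + 0.1276z + -0.0410 = 0;  Δ = 0.1941;  z = -0.2623 or 0.1445 → z<0 root = -0.2623
x = -0.0651, y = -0.0801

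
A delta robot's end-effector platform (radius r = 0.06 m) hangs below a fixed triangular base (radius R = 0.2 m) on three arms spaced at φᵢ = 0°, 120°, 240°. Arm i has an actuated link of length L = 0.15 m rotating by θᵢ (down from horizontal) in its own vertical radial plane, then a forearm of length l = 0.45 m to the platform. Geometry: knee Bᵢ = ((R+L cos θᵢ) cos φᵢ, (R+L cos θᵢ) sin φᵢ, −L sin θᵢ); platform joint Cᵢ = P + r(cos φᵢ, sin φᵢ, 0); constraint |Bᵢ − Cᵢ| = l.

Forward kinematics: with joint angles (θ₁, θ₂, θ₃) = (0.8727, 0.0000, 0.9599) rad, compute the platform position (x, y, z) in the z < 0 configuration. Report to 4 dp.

arm 1 at φ=0.0°: ρ1 = 0.2364;  centre 1 = (0.2364, 0.0000, -0.1149)
φ2=120.0°: virtual centre (-0.1450, 0.2511, 0.0000), radius l
centre 3 = (0.2260·cos240.0°, 0.2260·sin240.0°, -0.1229) = (-0.1130, -0.1958, -0.1229)
|centre ₂|²−|centre ₁|² = 0.0150;  |centre ₃|²−|centre ₁|² = -0.0029
plane₁₂: -0.7628x+0.5023y+0.2298z = 0.0150
Cramer: x(z) = -0.0068+0.1262z;  y(z) = 0.0196-0.2659z
quadratic in z: (1.0866)z²+(0.1580)z+(-0.1298)=0, √Δ=0.7675 → z ∈ {-0.4259, 0.2804}; z = -0.4259 (taking z<0)
x = -0.0605, y = 0.1328

(-0.0605, 0.1328, -0.4259)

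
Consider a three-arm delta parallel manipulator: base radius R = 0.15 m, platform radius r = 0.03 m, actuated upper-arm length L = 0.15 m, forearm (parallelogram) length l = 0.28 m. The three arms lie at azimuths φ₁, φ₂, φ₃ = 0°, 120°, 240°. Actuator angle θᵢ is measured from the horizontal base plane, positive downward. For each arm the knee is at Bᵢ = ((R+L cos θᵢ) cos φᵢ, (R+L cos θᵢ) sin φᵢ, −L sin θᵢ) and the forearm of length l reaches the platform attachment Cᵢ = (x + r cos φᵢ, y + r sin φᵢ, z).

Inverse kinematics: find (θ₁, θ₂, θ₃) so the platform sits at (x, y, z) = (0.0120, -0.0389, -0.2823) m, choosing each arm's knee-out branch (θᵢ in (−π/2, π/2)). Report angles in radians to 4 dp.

φ1=0.0° → target in arm frame (0.0120, -0.0389)
  e−x'=0.1080;  (l²−L²−(e−x')²−y'²−z²)/2L = -0.1232
  γ=atan2(-0.2823,0.1080)=-1.2054;  ψ=arccos(-0.4077)=1.9908;  θ1=γ+ψ≈0.7853
φ2=120.0° → target in arm frame (-0.0397, 0.0091)
  A cos θ + B sin θ = C:  0.1597·cos θ + -0.2823·sin θ = -0.1646
  √(A²+B²)=0.3243;  θ2 = -1.0560+2.1030 ≈ 1.0470
arm 3 (φ=240.0°): x'=0.0277, y'=0.0298
  A=0.0923, B=-0.2823, C=(l²−L²−A²−y'²−z²)/(2L)=-0.1107
  θ3 = atan2(B,A) + arccos(C/0.2970) = 0.6979

θ₁ = 0.7853, θ₂ = 1.0470, θ₃ = 0.6979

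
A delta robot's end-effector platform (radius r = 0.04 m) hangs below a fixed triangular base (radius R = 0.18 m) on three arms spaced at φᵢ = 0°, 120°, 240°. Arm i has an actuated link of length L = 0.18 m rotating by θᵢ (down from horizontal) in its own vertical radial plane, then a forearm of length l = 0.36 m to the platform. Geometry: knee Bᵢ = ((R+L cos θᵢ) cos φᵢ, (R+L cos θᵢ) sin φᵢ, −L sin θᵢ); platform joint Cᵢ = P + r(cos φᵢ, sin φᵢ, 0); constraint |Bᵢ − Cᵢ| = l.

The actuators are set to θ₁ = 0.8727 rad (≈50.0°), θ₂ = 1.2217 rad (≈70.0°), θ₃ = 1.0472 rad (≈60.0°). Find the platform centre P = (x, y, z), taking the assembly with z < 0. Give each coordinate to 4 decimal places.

(0.0453, -0.0276, -0.4287)

arm 1 at φ=0.0°: ρ1 = 0.2557;  S1 = (0.2557, 0.0000, -0.1379)
φ2=120.0°: virtual centre (-0.1008, 0.1746, -0.1691), radius l
S3 = (0.2300·cos240.0°, 0.2300·sin240.0°, -0.1559) = (-0.1150, -0.1992, -0.1559)
eliminate P² terms by subtracting sphere 1 from 2 and 3
linear system: -0.7130x+0.3491y = -0.0152−-0.0625z; -0.7414x+-0.3984y = -0.0072−-0.0360z
Cramer: x(z) = 0.0157-0.0690z;  y(z) = -0.0112+0.0381z
sphere 1 gives Az²+Bz+C=0 with A=1.0062, B=0.3080, C=-0.0529;  B²−4AC=0.3077;  roots -0.4287, 0.1226;  negative root z = -0.4287
x = 0.0453, y = -0.0276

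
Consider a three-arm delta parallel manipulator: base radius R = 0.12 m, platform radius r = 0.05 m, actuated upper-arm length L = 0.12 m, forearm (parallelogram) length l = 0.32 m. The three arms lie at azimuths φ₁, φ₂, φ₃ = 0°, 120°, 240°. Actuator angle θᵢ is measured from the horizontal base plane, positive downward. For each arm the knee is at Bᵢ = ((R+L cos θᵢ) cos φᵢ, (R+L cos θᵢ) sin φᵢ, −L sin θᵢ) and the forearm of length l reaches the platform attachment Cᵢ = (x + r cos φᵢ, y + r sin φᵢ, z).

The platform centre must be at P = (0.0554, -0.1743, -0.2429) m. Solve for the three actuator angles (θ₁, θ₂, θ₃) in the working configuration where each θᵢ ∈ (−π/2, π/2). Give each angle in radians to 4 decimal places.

rotate P by −φ1: (0.0554, -0.1743, -0.2429)
  A=0.0146, B=-0.2429, C=(l²−L²−A²−y'²−z²)/(2L)=-0.0066
  γ=atan2(-0.2429,0.0146)=-1.5108;  ψ=arccos(-0.0273)=1.5981;  θ1=γ+ψ≈0.0873
arm 2 (φ=120.0°): x'=-0.1786, y'=0.0392
  e−x'=0.2486;  (l²−L²−(e−x')²−y'²−z²)/2L = -0.1432
  √(A²+B²)=0.3476;  θ2 = -0.7737+1.9953 ≈ 1.2216
rotate P by −φ3: (0.1232, 0.1351, -0.2429)
  e−x'=-0.0532;  (l²−L²−(e−x')²−y'²−z²)/2L = 0.0329
  γ=atan2(-0.2429,-0.0532)=-1.7866;  ψ=arccos(0.1325)=1.4380;  θ3=γ+ψ≈-0.3486

θ₁ = 0.0873, θ₂ = 1.2216, θ₃ = -0.3486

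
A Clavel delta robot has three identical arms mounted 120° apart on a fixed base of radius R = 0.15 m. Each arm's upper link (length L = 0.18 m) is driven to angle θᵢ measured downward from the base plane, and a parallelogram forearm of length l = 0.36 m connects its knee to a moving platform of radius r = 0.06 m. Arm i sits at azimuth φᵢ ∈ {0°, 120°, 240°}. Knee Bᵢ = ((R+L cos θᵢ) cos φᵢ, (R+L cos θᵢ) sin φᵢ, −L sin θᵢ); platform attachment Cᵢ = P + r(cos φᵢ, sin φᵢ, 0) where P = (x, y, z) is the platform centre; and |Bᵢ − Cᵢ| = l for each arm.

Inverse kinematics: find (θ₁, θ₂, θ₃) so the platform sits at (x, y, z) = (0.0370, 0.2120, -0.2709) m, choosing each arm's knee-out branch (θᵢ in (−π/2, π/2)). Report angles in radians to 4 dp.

φ1=0.0° → target in arm frame (0.0370, 0.2120)
  A cos θ + B sin θ = C:  0.0530·cos θ + -0.2709·sin θ = -0.0665
  √(A²+B²)=0.2760;  θ1 = -1.3776+1.8141 ≈ 0.4365
arm 2 (φ=120.0°): x'=0.1651, y'=-0.1380
  A=-0.0751, B=-0.2709, C=(l²−L²−A²−y'²−z²)/(2L)=-0.0025
  √(A²+B²)=0.2811;  θ2 = -1.8412+1.5795 ≈ -0.2617
φ3=240.0° → target in arm frame (-0.2021, -0.0740)
  A cos θ + B sin θ = C:  0.2921·cos θ + -0.2709·sin θ = -0.1860
  γ=atan2(-0.2709,0.2921)=-0.7478;  ψ=arccos(-0.4670)=2.0567;  θ3=γ+ψ≈1.3089

θ₁ = 0.4365, θ₂ = -0.2617, θ₃ = 1.3089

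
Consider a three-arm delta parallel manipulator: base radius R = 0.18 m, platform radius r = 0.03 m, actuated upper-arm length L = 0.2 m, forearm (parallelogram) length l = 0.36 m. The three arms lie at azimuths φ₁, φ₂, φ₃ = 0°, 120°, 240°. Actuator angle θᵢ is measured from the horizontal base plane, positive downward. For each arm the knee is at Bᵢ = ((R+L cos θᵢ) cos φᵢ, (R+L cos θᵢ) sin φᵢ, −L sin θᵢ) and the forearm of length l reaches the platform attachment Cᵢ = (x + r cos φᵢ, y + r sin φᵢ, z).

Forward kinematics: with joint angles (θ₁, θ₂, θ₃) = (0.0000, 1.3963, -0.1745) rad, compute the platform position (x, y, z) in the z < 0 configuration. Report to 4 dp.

centre 1 = (0.3500·cos0.0°, 0.3500·sin0.0°, 0.0000) = (0.3500, 0.0000, 0.0000)
centre 2 = (0.1847·cos120.0°, 0.1847·sin120.0°, -0.1970) = (-0.0924, 0.1600, -0.1970)
arm 3 at φ=240.0°: ρ3 = 0.3470;  centre 3 = (-0.1735, -0.3005, 0.0347)
|centre ₂|²−|centre ₁|² = -0.0496;  |centre ₃|²−|centre ₁|² = -0.0009
linear system: -0.8847x+0.3199y = -0.0496−-0.3939z; -1.0470x+-0.6010y = -0.0009−0.0694z
det = 0.8667;  x = 0.0347+-0.2475z,  y = -0.0590+0.5468z
quadratic in z: (1.3602)z²+(0.0916)z+(-0.0267)=0, √Δ=0.3921 → z ∈ {-0.1778, 0.1105}; z = -0.1778 (taking z<0)
x = 0.0787, y = -0.1562

(0.0787, -0.1562, -0.1778)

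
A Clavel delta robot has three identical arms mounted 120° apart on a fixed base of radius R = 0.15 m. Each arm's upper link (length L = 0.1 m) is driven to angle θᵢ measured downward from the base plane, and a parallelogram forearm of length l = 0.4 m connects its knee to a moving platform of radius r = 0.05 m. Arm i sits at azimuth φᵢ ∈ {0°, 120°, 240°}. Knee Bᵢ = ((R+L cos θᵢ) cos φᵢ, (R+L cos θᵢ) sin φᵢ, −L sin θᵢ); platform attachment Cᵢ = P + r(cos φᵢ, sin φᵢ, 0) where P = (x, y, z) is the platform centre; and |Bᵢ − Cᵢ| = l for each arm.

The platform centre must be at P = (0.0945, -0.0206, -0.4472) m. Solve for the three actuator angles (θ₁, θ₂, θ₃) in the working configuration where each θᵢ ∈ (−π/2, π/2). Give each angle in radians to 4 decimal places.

θ₁ = 0.6114, θ₂ = 1.3965, θ₃ = 1.2223

rotate P by −φ1: (0.0945, -0.0206, -0.4472)
  A cos θ + B sin θ = C:  0.0055·cos θ + -0.4472·sin θ = -0.2522
  γ=atan2(-0.4472,0.0055)=-1.5585;  ψ=arccos(-0.5639)=2.1699;  θ1=γ+ψ≈0.6114
rotate P by −φ2: (-0.0651, -0.0715, -0.4472)
  A=0.1651, B=-0.4472, C=(l²−L²−A²−y'²−z²)/(2L)=-0.4118
  θ2 = atan2(B,A) + arccos(C/0.4767) = 1.3965
φ3=240.0° → target in arm frame (-0.0294, 0.0921)
  e−x'=0.1294;  (l²−L²−(e−x')²−y'²−z²)/2L = -0.3761
  θ3 = atan2(B,A) + arccos(C/0.4655) = 1.2223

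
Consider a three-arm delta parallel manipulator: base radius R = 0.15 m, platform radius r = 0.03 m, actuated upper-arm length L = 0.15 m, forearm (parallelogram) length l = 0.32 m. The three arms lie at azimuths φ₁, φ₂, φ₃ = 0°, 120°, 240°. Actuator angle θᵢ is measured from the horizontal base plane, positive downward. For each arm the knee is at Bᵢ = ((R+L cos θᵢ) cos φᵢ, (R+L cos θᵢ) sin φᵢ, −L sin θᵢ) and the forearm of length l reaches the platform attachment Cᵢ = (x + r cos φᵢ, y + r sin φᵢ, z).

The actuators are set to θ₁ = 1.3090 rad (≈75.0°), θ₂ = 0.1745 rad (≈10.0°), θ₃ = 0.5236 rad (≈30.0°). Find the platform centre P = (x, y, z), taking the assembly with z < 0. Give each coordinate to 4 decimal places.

(-0.1312, 0.0323, -0.2762)

S1 = (0.1588·cos0.0°, 0.1588·sin0.0°, -0.1449) = (0.1588, 0.0000, -0.1449)
φ2=120.0°: virtual centre (-0.1339, 0.2319, -0.0260), radius l
arm 3 at φ=240.0°: (R−r)+L cos θ3 = 0.2499;  S3 = (-0.1250, -0.2164, -0.0750)
|S₂|²−|S₁|² = 0.0261;  |S₃|²−|S₁|² = 0.0219
linear system: -0.5854x+0.4637y = 0.0261−0.2377z; -0.5675x+-0.4328y = 0.0219−0.1398z
det = 0.5166;  x = -0.0415+0.3247z,  y = 0.0039+-0.1028z
sphere 1 gives Az²+Bz+C=0 with A=1.1160, B=0.1589, C=-0.0413;  B²−4AC=0.2094;  roots -0.2762, 0.1338;  negative root z = -0.2762
x = -0.1312, y = 0.0323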